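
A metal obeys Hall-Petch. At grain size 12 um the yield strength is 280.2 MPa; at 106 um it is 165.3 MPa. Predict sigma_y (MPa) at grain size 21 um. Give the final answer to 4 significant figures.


sigma_y = sigma0 + k / sqrt(d)
1/sqrt(d1) = 1/sqrt(1.2e-05) = 288.675;  1/sqrt(d2) = 97.1286
k = (sigma1 - sigma2) / (1/sqrt(d1) - 1/sqrt(d2)) = (280.2 - 165.3) / (288.675 - 97.1286) = 0.599854 MPa*m^0.5
sigma0 = sigma1 - k/sqrt(d1) = 280.2 - 0.599854*288.675 = 107.037 MPa
sigma_y(d3) = 107.037 + 0.599854 / sqrt(2.1e-05) = 237.9 MPa


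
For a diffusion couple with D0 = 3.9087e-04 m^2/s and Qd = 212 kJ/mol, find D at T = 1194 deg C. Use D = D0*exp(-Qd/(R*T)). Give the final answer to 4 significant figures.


D = D0 * exp(-Qd / (R*T))
T = 1467.15 K
D = 3.9087e-04 * exp(-212e3 / (8.314 * 1467.15))
D = 1.107e-11 m^2/s


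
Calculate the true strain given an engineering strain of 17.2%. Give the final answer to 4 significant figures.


epsilon_true = ln(1 + epsilon_eng)
epsilon_true = ln(1 + 0.172)
epsilon_true = 0.1587


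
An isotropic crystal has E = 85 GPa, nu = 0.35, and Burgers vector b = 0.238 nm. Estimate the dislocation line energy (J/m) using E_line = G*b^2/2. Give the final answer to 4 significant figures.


Step 1: G = E / (2*(1+nu))
G = 85 / (2*(1+0.35)) = 31.4815 GPa = 3.14815e+10 Pa
Step 2: E_line = G*b^2/2
b = 0.238 nm = 2.38e-10 m
E_line = 0.5 * 3.14815e+10 * (2.38e-10)^2 = 8.916e-10 J/m


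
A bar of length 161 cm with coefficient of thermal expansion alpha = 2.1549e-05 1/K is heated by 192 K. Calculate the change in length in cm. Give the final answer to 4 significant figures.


dL = L0 * alpha * dT
dL = 161 * 2.1549e-05 * 192
dL = 0.6661 cm


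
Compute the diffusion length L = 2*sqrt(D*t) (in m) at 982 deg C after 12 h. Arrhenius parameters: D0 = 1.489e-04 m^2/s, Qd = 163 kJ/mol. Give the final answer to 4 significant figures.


Step 1: D = D0 * exp(-Qd/(R*T))
T = 1255.15 K
D = 1.489e-04 * exp(-163e3 / (8.314 * 1255.15)) = 2.45019e-11 m^2/s
Step 2: L = 2*sqrt(D*t)
t = 12 h = 43200 s
L = 2*sqrt(2.45019e-11 * 43200) = 2.058e-03 m


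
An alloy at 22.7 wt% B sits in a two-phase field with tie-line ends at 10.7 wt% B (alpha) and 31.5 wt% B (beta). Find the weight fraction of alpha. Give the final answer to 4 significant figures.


f_alpha = (C_beta - C0) / (C_beta - C_alpha)
f_alpha = (31.5 - 22.7) / (31.5 - 10.7)
f_alpha = 0.4231


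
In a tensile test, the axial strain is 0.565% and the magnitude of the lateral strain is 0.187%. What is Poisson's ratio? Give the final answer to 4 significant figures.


nu = -epsilon_lat / epsilon_axial
Lateral strain is contraction (negative), so using magnitudes:
nu = 0.187 / 0.565
nu = 0.331


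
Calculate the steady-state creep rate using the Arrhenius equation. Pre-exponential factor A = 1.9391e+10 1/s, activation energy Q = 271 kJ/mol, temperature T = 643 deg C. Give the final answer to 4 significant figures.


rate = A * exp(-Q / (R*T))
T = 643 + 273.15 = 916.15 K
rate = 1.9391e+10 * exp(-271e3 / (8.314 * 916.15))
rate = 6.853e-06 1/s


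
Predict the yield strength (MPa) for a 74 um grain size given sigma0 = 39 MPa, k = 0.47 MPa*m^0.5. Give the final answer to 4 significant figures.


sigma_y = sigma0 + k / sqrt(d)
d = 74 um = 7.4e-05 m
sigma_y = 39 + 0.47 / sqrt(7.4e-05)
sigma_y = 93.64 MPa


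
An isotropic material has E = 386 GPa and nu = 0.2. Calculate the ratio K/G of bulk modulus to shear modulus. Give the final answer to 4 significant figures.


G = E / (2*(1+nu))
G = 386 / (2*(1+0.2)) = 160.833 GPa
K = E / (3*(1-2*nu))
K = 386 / (3*(1-2*0.2)) = 214.444 GPa
K/G = 214.444 / 160.833 = 1.333


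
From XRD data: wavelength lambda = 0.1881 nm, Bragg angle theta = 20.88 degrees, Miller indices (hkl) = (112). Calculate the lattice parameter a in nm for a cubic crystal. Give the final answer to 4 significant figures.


d = lambda / (2*sin(theta))
d = 0.1881 / (2*sin(20.88 deg))
d = 0.26388 nm
a = d * sqrt(h^2+k^2+l^2) = 0.26388 * sqrt(6)
a = 0.6464 nm


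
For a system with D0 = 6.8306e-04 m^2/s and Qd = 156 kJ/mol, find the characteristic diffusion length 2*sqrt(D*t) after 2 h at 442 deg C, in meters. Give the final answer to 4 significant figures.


Step 1: D = D0 * exp(-Qd/(R*T))
T = 715.15 K
D = 6.8306e-04 * exp(-156e3 / (8.314 * 715.15)) = 2.75289e-15 m^2/s
Step 2: L = 2*sqrt(D*t)
t = 2 h = 7200 s
L = 2*sqrt(2.75289e-15 * 7200) = 8.904e-06 m


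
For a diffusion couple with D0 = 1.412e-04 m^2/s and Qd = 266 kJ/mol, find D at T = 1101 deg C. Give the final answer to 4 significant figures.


D = D0 * exp(-Qd / (R*T))
T = 1374.15 K
D = 1.412e-04 * exp(-266e3 / (8.314 * 1374.15))
D = 1.092e-14 m^2/s


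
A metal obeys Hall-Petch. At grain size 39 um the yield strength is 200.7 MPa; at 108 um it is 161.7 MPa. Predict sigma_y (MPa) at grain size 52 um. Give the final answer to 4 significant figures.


sigma_y = sigma0 + k / sqrt(d)
1/sqrt(d1) = 1/sqrt(3.9e-05) = 160.128;  1/sqrt(d2) = 96.225
k = (sigma1 - sigma2) / (1/sqrt(d1) - 1/sqrt(d2)) = (200.7 - 161.7) / (160.128 - 96.225) = 0.610299 MPa*m^0.5
sigma0 = sigma1 - k/sqrt(d1) = 200.7 - 0.610299*160.128 = 102.974 MPa
sigma_y(d3) = 102.974 + 0.610299 / sqrt(5.2e-05) = 187.6 MPa


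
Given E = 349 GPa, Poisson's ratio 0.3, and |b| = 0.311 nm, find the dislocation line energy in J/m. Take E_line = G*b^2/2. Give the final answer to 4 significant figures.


Step 1: G = E / (2*(1+nu))
G = 349 / (2*(1+0.3)) = 134.231 GPa = 1.34231e+11 Pa
Step 2: E_line = G*b^2/2
b = 0.311 nm = 3.11e-10 m
E_line = 0.5 * 1.34231e+11 * (3.11e-10)^2 = 6.491e-09 J/m


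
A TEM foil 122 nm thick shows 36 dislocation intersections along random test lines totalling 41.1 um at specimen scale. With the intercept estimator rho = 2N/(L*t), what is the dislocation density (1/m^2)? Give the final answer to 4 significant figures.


rho = 2N / (L * t)
L = 41.1 um = 4.11e-05 m, t = 122 nm = 1.22e-07 m
rho = 2 * 36 / (4.11e-05 * 1.22e-07)
rho = 1.436e+13 1/m^2


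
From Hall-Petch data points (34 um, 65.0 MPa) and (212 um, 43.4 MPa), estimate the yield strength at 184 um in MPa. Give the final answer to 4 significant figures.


sigma_y = sigma0 + k / sqrt(d)
1/sqrt(d1) = 1/sqrt(3.4e-05) = 171.499;  1/sqrt(d2) = 68.6803
k = (sigma1 - sigma2) / (1/sqrt(d1) - 1/sqrt(d2)) = (65.0 - 43.4) / (171.499 - 68.6803) = 0.210079 MPa*m^0.5
sigma0 = sigma1 - k/sqrt(d1) = 65.0 - 0.210079*171.499 = 28.9717 MPa
sigma_y(d3) = 28.9717 + 0.210079 / sqrt(1.84e-04) = 44.46 MPa


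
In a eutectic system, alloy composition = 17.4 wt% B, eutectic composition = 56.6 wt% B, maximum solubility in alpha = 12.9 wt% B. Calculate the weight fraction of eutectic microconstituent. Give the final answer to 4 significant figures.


f_primary = (C_e - C0) / (C_e - C_alpha_max)
f_primary = (56.6 - 17.4) / (56.6 - 12.9)
f_primary = 0.897025
f_eutectic = 1 - 0.897025 = 0.103


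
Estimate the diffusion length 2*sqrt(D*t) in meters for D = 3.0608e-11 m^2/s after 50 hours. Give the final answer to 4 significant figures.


t = 50 hr = 180000 s
Diffusion length = 2*sqrt(D*t)
= 2*sqrt(3.0608e-11 * 180000)
= 4.694e-03 m


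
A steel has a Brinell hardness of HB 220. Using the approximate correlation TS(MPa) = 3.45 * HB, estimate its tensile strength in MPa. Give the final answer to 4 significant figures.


TS (MPa) = 3.45 * HB
TS = 3.45 * 220
TS = 759 MPa


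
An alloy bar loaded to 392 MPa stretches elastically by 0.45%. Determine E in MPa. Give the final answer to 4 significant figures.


E = sigma / epsilon
epsilon = 0.45% = 4.5e-03
E = 392 / 4.5e-03
E = 87110 MPa


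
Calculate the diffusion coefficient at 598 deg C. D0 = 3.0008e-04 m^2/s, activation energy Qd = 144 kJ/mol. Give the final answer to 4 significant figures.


D = D0 * exp(-Qd / (R*T))
T = 871.15 K
D = 3.0008e-04 * exp(-144e3 / (8.314 * 871.15))
D = 6.96e-13 m^2/s


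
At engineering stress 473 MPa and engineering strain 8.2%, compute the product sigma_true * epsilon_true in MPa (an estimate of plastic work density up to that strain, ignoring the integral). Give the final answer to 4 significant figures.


sigma_true = sigma_eng * (1 + epsilon_eng)
sigma_true = 473 * (1 + 0.082) = 511.786 MPa
epsilon_true = ln(1 + epsilon_eng)
epsilon_true = ln(1 + 0.082) = 0.0788112
sigma_true * epsilon_true = 511.786 * 0.0788112 = 40.33 MPa


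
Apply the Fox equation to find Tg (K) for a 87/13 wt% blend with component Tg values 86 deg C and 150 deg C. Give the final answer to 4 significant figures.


1/Tg = w1/Tg1 + w2/Tg2 (in Kelvin)
Tg1 = 359.15 K, Tg2 = 423.15 K
1/Tg = 0.87/359.15 + 0.13/423.15
Tg = 366.4 K


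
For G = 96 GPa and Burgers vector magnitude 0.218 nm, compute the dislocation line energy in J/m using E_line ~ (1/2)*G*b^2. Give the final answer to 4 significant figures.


E = G*b^2/2
b = 0.218 nm = 2.18e-10 m
G = 96 GPa = 9.6e+10 Pa
E = 0.5 * 9.6e+10 * (2.18e-10)^2
E = 2.281e-09 J/m


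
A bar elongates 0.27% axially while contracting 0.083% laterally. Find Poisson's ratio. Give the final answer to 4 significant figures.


nu = -epsilon_lat / epsilon_axial
Lateral strain is contraction (negative), so using magnitudes:
nu = 0.083 / 0.27
nu = 0.3074


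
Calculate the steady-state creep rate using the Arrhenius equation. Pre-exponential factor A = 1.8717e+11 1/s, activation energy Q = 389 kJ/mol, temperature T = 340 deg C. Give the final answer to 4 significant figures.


rate = A * exp(-Q / (R*T))
T = 340 + 273.15 = 613.15 K
rate = 1.8717e+11 * exp(-389e3 / (8.314 * 613.15))
rate = 1.355e-22 1/s


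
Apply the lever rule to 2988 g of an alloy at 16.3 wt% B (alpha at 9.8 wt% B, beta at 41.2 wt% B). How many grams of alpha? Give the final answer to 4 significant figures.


f_alpha = (C_beta - C0) / (C_beta - C_alpha)
f_alpha = (41.2 - 16.3) / (41.2 - 9.8) = 0.792994
m_alpha = f_alpha * m_total = 0.792994 * 2988 = 2369 g


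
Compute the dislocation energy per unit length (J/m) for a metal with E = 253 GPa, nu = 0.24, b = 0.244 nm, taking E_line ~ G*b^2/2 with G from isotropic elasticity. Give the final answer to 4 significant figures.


Step 1: G = E / (2*(1+nu))
G = 253 / (2*(1+0.24)) = 102.016 GPa = 1.02016e+11 Pa
Step 2: E_line = G*b^2/2
b = 0.244 nm = 2.44e-10 m
E_line = 0.5 * 1.02016e+11 * (2.44e-10)^2 = 3.037e-09 J/m


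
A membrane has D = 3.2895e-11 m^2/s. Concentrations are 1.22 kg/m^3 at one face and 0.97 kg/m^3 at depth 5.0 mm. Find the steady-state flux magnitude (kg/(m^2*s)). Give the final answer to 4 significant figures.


J = -D * (dC/dx) = D * (C1 - C2) / dx
J = 3.2895e-11 * (1.22 - 0.97) / 5e-03
J = 1.645e-09 kg/(m^2*s)


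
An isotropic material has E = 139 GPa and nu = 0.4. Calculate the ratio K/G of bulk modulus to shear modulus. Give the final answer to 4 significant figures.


G = E / (2*(1+nu))
G = 139 / (2*(1+0.4)) = 49.6429 GPa
K = E / (3*(1-2*nu))
K = 139 / (3*(1-2*0.4)) = 231.667 GPa
K/G = 231.667 / 49.6429 = 4.667


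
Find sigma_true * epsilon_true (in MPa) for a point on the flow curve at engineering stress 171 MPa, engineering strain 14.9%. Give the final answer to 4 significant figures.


sigma_true = sigma_eng * (1 + epsilon_eng)
sigma_true = 171 * (1 + 0.149) = 196.479 MPa
epsilon_true = ln(1 + epsilon_eng)
epsilon_true = ln(1 + 0.149) = 0.138892
sigma_true * epsilon_true = 196.479 * 0.138892 = 27.29 MPa


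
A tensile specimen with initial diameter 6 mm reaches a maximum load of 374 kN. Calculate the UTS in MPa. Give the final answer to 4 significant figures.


A0 = pi*(d/2)^2 = pi*(6/2)^2 = 28.2743 mm^2
UTS = F_max / A0 = 374*1000 / 28.2743
UTS = 13230 MPa


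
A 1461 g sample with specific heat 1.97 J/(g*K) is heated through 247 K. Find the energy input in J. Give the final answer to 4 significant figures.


Q = m * cp * dT
Q = 1461 * 1.97 * 247
Q = 710900 J


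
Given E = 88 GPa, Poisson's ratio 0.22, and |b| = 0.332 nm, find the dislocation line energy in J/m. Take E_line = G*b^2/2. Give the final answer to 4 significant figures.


Step 1: G = E / (2*(1+nu))
G = 88 / (2*(1+0.22)) = 36.0656 GPa = 3.60656e+10 Pa
Step 2: E_line = G*b^2/2
b = 0.332 nm = 3.32e-10 m
E_line = 0.5 * 3.60656e+10 * (3.32e-10)^2 = 1.988e-09 J/m


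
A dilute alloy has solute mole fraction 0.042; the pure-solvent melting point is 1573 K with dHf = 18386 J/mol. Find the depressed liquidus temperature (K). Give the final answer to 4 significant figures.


dT = R*Tm^2*x / dHf
dT = 8.314 * 1573^2 * 0.042 / 18386
dT = 46.9926 K
T_new = 1573 - 46.9926 = 1526 K


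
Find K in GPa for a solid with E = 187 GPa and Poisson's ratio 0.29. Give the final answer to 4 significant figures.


K = E / (3*(1-2*nu))
K = 187 / (3*(1-2*0.29))
K = 148.4 GPa


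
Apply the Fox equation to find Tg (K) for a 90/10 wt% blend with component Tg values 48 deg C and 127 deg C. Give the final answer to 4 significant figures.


1/Tg = w1/Tg1 + w2/Tg2 (in Kelvin)
Tg1 = 321.15 K, Tg2 = 400.15 K
1/Tg = 0.9/321.15 + 0.1/400.15
Tg = 327.6 K


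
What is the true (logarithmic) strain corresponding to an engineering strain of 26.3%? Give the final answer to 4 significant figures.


epsilon_true = ln(1 + epsilon_eng)
epsilon_true = ln(1 + 0.263)
epsilon_true = 0.2335


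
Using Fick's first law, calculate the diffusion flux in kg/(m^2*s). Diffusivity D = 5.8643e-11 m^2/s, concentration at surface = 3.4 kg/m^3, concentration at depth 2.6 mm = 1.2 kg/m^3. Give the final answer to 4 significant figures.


J = -D * (dC/dx) = D * (C1 - C2) / dx
J = 5.8643e-11 * (3.4 - 1.2) / 2.6e-03
J = 4.962e-08 kg/(m^2*s)


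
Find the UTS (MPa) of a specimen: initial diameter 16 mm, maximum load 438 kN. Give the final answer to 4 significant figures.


A0 = pi*(d/2)^2 = pi*(16/2)^2 = 201.062 mm^2
UTS = F_max / A0 = 438*1000 / 201.062
UTS = 2178 MPa


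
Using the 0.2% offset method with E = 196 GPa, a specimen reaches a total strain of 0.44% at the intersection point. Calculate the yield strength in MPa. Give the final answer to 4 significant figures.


Offset strain = 0.002
Elastic strain at yield = total_strain - offset = 4.4e-03 - 0.002 = 2.4e-03
sigma_y = E * elastic_strain = 196000 * 2.4e-03
sigma_y = 470.4 MPa


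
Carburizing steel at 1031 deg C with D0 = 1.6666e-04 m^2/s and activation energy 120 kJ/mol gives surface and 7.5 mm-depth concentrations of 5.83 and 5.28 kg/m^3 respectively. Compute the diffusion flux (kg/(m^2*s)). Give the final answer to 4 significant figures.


Step 1: D = D0 * exp(-Qd/(R*T))
T = 1031 + 273.15 = 1304.15 K
D = 1.6666e-04 * exp(-120e3 / (8.314 * 1304.15)) = 2.60221e-09 m^2/s
Step 2: J = D * (C1 - C2) / dx
J = 2.60221e-09 * (5.83 - 5.28) / 7.5e-03
J = 1.908e-07 kg/(m^2*s)


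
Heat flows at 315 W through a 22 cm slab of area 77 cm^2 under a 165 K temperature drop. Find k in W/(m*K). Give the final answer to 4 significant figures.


k = Q*L / (A*dT)
L = 0.22 m, A = 7.7e-03 m^2
k = 315 * 0.22 / (7.7e-03 * 165)
k = 54.55 W/(m*K)


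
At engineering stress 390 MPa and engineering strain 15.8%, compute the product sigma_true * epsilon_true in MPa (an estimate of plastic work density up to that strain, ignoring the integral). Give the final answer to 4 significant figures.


sigma_true = sigma_eng * (1 + epsilon_eng)
sigma_true = 390 * (1 + 0.158) = 451.62 MPa
epsilon_true = ln(1 + epsilon_eng)
epsilon_true = ln(1 + 0.158) = 0.146694
sigma_true * epsilon_true = 451.62 * 0.146694 = 66.25 MPa


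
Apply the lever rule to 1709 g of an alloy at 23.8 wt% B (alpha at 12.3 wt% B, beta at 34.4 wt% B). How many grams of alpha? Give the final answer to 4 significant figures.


f_alpha = (C_beta - C0) / (C_beta - C_alpha)
f_alpha = (34.4 - 23.8) / (34.4 - 12.3) = 0.479638
m_alpha = f_alpha * m_total = 0.479638 * 1709 = 819.7 g


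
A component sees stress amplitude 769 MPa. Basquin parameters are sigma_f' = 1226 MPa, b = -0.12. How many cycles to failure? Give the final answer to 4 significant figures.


sigma_a = sigma_f' * (2*Nf)^b
2*Nf = (sigma_a / sigma_f')^(1/b)
2*Nf = (769 / 1226)^(1/-0.12)
2*Nf = 48.7567
Nf = 24.38 cycles


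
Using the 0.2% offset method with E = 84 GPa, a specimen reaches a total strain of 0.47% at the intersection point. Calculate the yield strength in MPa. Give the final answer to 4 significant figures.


Offset strain = 0.002
Elastic strain at yield = total_strain - offset = 4.7e-03 - 0.002 = 2.7e-03
sigma_y = E * elastic_strain = 84000 * 2.7e-03
sigma_y = 226.8 MPa


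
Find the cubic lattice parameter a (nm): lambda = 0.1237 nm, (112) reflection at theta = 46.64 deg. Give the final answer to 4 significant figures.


d = lambda / (2*sin(theta))
d = 0.1237 / (2*sin(46.64 deg))
d = 0.0850693 nm
a = d * sqrt(h^2+k^2+l^2) = 0.0850693 * sqrt(6)
a = 0.2084 nm


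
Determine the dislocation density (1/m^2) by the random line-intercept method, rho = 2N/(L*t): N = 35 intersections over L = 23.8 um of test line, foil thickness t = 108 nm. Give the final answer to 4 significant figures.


rho = 2N / (L * t)
L = 23.8 um = 2.38e-05 m, t = 108 nm = 1.08e-07 m
rho = 2 * 35 / (2.38e-05 * 1.08e-07)
rho = 2.723e+13 1/m^2


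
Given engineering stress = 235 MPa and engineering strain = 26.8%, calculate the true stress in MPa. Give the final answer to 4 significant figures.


sigma_true = sigma_eng * (1 + epsilon_eng)
sigma_true = 235 * (1 + 0.268)
sigma_true = 298 MPa


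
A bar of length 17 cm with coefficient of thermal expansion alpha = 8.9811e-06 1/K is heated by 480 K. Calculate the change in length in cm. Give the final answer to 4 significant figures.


dL = L0 * alpha * dT
dL = 17 * 8.9811e-06 * 480
dL = 0.07329 cm


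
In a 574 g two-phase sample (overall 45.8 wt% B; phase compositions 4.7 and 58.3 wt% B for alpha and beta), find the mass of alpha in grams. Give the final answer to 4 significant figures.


f_alpha = (C_beta - C0) / (C_beta - C_alpha)
f_alpha = (58.3 - 45.8) / (58.3 - 4.7) = 0.233209
m_alpha = f_alpha * m_total = 0.233209 * 574 = 133.9 g


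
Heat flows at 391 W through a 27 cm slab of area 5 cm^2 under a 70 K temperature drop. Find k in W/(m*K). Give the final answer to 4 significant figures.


k = Q*L / (A*dT)
L = 0.27 m, A = 5e-04 m^2
k = 391 * 0.27 / (5e-04 * 70)
k = 3016 W/(m*K)


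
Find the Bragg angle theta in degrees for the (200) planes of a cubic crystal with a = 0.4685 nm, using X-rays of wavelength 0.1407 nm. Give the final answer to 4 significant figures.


d = a / sqrt(h^2+k^2+l^2)
d = 0.4685 / sqrt(4) = 0.23425 nm
lambda = 2*d*sin(theta)  =>  sin(theta) = lambda / (2*d)
sin(theta) = 0.1407 / (2 * 0.23425) = 0.30032
theta = 17.48 deg


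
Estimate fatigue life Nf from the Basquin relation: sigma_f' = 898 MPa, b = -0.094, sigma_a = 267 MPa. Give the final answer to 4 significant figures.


sigma_a = sigma_f' * (2*Nf)^b
2*Nf = (sigma_a / sigma_f')^(1/b)
2*Nf = (267 / 898)^(1/-0.094)
2*Nf = 401683
Nf = 200800 cycles


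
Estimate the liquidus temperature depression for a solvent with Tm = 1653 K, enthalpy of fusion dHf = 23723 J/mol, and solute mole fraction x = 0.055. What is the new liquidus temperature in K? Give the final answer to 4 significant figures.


dT = R*Tm^2*x / dHf
dT = 8.314 * 1653^2 * 0.055 / 23723
dT = 52.6682 K
T_new = 1653 - 52.6682 = 1600 K


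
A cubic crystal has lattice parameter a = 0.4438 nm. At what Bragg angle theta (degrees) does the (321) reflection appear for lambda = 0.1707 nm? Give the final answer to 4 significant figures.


d = a / sqrt(h^2+k^2+l^2)
d = 0.4438 / sqrt(14) = 0.118611 nm
lambda = 2*d*sin(theta)  =>  sin(theta) = lambda / (2*d)
sin(theta) = 0.1707 / (2 * 0.118611) = 0.719582
theta = 46.02 deg


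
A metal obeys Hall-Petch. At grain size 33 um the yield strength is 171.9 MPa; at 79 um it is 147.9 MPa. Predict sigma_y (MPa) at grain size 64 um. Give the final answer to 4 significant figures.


sigma_y = sigma0 + k / sqrt(d)
1/sqrt(d1) = 1/sqrt(3.3e-05) = 174.078;  1/sqrt(d2) = 112.509
k = (sigma1 - sigma2) / (1/sqrt(d1) - 1/sqrt(d2)) = (171.9 - 147.9) / (174.078 - 112.509) = 0.389807 MPa*m^0.5
sigma0 = sigma1 - k/sqrt(d1) = 171.9 - 0.389807*174.078 = 104.043 MPa
sigma_y(d3) = 104.043 + 0.389807 / sqrt(6.4e-05) = 152.8 MPa


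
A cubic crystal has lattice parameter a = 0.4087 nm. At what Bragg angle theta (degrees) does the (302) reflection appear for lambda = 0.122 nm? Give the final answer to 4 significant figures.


d = a / sqrt(h^2+k^2+l^2)
d = 0.4087 / sqrt(13) = 0.113353 nm
lambda = 2*d*sin(theta)  =>  sin(theta) = lambda / (2*d)
sin(theta) = 0.122 / (2 * 0.113353) = 0.538142
theta = 32.56 deg


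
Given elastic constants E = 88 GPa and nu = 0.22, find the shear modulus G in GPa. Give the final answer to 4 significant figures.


G = E / (2*(1+nu))
G = 88 / (2*(1+0.22))
G = 36.07 GPa


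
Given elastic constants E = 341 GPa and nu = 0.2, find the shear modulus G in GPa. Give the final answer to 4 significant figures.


G = E / (2*(1+nu))
G = 341 / (2*(1+0.2))
G = 142.1 GPa


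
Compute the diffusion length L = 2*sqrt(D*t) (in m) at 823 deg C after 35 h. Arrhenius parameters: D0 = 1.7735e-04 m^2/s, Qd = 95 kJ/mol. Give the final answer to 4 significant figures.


Step 1: D = D0 * exp(-Qd/(R*T))
T = 1096.15 K
D = 1.7735e-04 * exp(-95e3 / (8.314 * 1096.15)) = 5.26805e-09 m^2/s
Step 2: L = 2*sqrt(D*t)
t = 35 h = 126000 s
L = 2*sqrt(5.26805e-09 * 126000) = 0.05153 m


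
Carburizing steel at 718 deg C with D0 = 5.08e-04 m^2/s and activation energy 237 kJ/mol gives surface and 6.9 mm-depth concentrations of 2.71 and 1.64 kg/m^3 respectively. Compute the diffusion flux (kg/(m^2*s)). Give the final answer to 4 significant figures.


Step 1: D = D0 * exp(-Qd/(R*T))
T = 718 + 273.15 = 991.15 K
D = 5.08e-04 * exp(-237e3 / (8.314 * 991.15)) = 1.64159e-16 m^2/s
Step 2: J = D * (C1 - C2) / dx
J = 1.64159e-16 * (2.71 - 1.64) / 6.9e-03
J = 2.546e-14 kg/(m^2*s)


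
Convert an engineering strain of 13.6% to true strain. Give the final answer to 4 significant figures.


epsilon_true = ln(1 + epsilon_eng)
epsilon_true = ln(1 + 0.136)
epsilon_true = 0.1275


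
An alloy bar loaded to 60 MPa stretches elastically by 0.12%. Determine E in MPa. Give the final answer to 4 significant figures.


E = sigma / epsilon
epsilon = 0.12% = 1.2e-03
E = 60 / 1.2e-03
E = 50000 MPa


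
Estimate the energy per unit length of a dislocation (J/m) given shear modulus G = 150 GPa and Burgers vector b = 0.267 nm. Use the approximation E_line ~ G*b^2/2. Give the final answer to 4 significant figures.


E = G*b^2/2
b = 0.267 nm = 2.67e-10 m
G = 150 GPa = 1.5e+11 Pa
E = 0.5 * 1.5e+11 * (2.67e-10)^2
E = 5.347e-09 J/m


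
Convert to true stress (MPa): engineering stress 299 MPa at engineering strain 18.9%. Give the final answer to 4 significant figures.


sigma_true = sigma_eng * (1 + epsilon_eng)
sigma_true = 299 * (1 + 0.189)
sigma_true = 355.5 MPa


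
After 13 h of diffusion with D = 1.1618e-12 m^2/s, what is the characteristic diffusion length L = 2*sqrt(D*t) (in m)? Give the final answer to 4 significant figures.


t = 13 hr = 46800 s
Diffusion length = 2*sqrt(D*t)
= 2*sqrt(1.1618e-12 * 46800)
= 4.664e-04 m


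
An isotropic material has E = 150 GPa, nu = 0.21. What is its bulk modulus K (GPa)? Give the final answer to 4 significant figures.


K = E / (3*(1-2*nu))
K = 150 / (3*(1-2*0.21))
K = 86.21 GPa


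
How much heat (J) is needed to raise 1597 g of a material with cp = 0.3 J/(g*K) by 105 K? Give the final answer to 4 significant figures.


Q = m * cp * dT
Q = 1597 * 0.3 * 105
Q = 50310 J


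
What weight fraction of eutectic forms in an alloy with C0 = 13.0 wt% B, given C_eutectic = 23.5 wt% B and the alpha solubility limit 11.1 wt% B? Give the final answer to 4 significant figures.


f_primary = (C_e - C0) / (C_e - C_alpha_max)
f_primary = (23.5 - 13.0) / (23.5 - 11.1)
f_primary = 0.846774
f_eutectic = 1 - 0.846774 = 0.1532


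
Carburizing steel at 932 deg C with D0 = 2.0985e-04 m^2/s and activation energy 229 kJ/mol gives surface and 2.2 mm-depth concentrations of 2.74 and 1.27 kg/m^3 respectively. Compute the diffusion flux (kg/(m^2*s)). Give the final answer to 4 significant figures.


Step 1: D = D0 * exp(-Qd/(R*T))
T = 932 + 273.15 = 1205.15 K
D = 2.0985e-04 * exp(-229e3 / (8.314 * 1205.15)) = 2.48907e-14 m^2/s
Step 2: J = D * (C1 - C2) / dx
J = 2.48907e-14 * (2.74 - 1.27) / 2.2e-03
J = 1.663e-11 kg/(m^2*s)


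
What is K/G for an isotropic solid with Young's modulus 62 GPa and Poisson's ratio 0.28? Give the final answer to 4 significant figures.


G = E / (2*(1+nu))
G = 62 / (2*(1+0.28)) = 24.2188 GPa
K = E / (3*(1-2*nu))
K = 62 / (3*(1-2*0.28)) = 46.9697 GPa
K/G = 46.9697 / 24.2188 = 1.939


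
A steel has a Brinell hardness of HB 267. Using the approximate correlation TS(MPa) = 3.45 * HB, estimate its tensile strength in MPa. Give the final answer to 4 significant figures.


TS (MPa) = 3.45 * HB
TS = 3.45 * 267
TS = 921.2 MPa


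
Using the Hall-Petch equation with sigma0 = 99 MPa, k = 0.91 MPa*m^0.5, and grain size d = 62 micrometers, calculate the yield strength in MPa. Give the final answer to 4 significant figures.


sigma_y = sigma0 + k / sqrt(d)
d = 62 um = 6.2e-05 m
sigma_y = 99 + 0.91 / sqrt(6.2e-05)
sigma_y = 214.6 MPa


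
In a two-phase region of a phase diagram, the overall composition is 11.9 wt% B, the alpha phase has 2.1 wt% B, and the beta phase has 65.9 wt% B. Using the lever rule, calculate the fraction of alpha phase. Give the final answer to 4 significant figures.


f_alpha = (C_beta - C0) / (C_beta - C_alpha)
f_alpha = (65.9 - 11.9) / (65.9 - 2.1)
f_alpha = 0.8464


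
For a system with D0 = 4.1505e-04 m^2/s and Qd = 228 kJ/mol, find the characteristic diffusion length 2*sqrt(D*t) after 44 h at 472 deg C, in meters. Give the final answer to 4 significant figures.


Step 1: D = D0 * exp(-Qd/(R*T))
T = 745.15 K
D = 4.1505e-04 * exp(-228e3 / (8.314 * 745.15)) = 4.31358e-20 m^2/s
Step 2: L = 2*sqrt(D*t)
t = 44 h = 158400 s
L = 2*sqrt(4.31358e-20 * 158400) = 1.653e-07 m


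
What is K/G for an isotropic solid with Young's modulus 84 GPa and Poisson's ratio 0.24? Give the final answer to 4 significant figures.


G = E / (2*(1+nu))
G = 84 / (2*(1+0.24)) = 33.871 GPa
K = E / (3*(1-2*nu))
K = 84 / (3*(1-2*0.24)) = 53.8462 GPa
K/G = 53.8462 / 33.871 = 1.59


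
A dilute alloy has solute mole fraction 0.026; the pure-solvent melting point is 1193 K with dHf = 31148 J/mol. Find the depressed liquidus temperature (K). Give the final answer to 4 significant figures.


dT = R*Tm^2*x / dHf
dT = 8.314 * 1193^2 * 0.026 / 31148
dT = 9.87721 K
T_new = 1193 - 9.87721 = 1183 K


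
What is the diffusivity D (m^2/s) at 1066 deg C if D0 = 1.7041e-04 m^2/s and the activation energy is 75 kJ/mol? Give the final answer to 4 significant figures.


D = D0 * exp(-Qd / (R*T))
T = 1339.15 K
D = 1.7041e-04 * exp(-75e3 / (8.314 * 1339.15))
D = 2.023e-07 m^2/s


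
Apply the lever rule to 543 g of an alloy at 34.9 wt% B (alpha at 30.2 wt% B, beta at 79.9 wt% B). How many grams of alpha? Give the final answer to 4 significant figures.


f_alpha = (C_beta - C0) / (C_beta - C_alpha)
f_alpha = (79.9 - 34.9) / (79.9 - 30.2) = 0.905433
m_alpha = f_alpha * m_total = 0.905433 * 543 = 491.6 g


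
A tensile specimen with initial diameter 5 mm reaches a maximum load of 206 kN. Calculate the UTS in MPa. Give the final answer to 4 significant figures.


A0 = pi*(d/2)^2 = pi*(5/2)^2 = 19.635 mm^2
UTS = F_max / A0 = 206*1000 / 19.635
UTS = 10490 MPa


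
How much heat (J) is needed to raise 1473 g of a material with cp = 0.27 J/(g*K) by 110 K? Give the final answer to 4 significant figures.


Q = m * cp * dT
Q = 1473 * 0.27 * 110
Q = 43750 J


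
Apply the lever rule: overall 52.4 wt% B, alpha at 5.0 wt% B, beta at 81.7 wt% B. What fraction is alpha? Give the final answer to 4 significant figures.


f_alpha = (C_beta - C0) / (C_beta - C_alpha)
f_alpha = (81.7 - 52.4) / (81.7 - 5.0)
f_alpha = 0.382


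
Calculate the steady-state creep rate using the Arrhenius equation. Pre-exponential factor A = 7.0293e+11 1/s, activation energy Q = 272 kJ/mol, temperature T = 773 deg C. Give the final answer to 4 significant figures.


rate = A * exp(-Q / (R*T))
T = 773 + 273.15 = 1046.15 K
rate = 7.0293e+11 * exp(-272e3 / (8.314 * 1046.15))
rate = 0.01842 1/s


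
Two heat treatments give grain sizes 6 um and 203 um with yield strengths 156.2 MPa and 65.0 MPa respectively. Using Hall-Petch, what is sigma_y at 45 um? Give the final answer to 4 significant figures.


sigma_y = sigma0 + k / sqrt(d)
1/sqrt(d1) = 1/sqrt(6e-06) = 408.248;  1/sqrt(d2) = 70.1862
k = (sigma1 - sigma2) / (1/sqrt(d1) - 1/sqrt(d2)) = (156.2 - 65.0) / (408.248 - 70.1862) = 0.269773 MPa*m^0.5
sigma0 = sigma1 - k/sqrt(d1) = 156.2 - 0.269773*408.248 = 46.0657 MPa
sigma_y(d3) = 46.0657 + 0.269773 / sqrt(4.5e-05) = 86.28 MPa


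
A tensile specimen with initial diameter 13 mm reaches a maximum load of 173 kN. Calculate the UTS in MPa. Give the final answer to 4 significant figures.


A0 = pi*(d/2)^2 = pi*(13/2)^2 = 132.732 mm^2
UTS = F_max / A0 = 173*1000 / 132.732
UTS = 1303 MPa


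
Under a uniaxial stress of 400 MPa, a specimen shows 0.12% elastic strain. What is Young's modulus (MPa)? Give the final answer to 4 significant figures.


E = sigma / epsilon
epsilon = 0.12% = 1.2e-03
E = 400 / 1.2e-03
E = 333300 MPa


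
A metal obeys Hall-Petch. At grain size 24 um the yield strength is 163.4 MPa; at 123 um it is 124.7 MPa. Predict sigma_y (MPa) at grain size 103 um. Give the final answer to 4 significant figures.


sigma_y = sigma0 + k / sqrt(d)
1/sqrt(d1) = 1/sqrt(2.4e-05) = 204.124;  1/sqrt(d2) = 90.167
k = (sigma1 - sigma2) / (1/sqrt(d1) - 1/sqrt(d2)) = (163.4 - 124.7) / (204.124 - 90.167) = 0.339601 MPa*m^0.5
sigma0 = sigma1 - k/sqrt(d1) = 163.4 - 0.339601*204.124 = 94.0792 MPa
sigma_y(d3) = 94.0792 + 0.339601 / sqrt(1.03e-04) = 127.5 MPa


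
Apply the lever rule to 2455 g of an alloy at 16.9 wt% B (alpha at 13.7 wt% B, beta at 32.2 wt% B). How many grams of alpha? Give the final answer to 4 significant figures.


f_alpha = (C_beta - C0) / (C_beta - C_alpha)
f_alpha = (32.2 - 16.9) / (32.2 - 13.7) = 0.827027
m_alpha = f_alpha * m_total = 0.827027 * 2455 = 2030 g


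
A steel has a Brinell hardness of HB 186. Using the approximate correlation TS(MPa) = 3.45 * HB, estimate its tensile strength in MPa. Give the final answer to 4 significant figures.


TS (MPa) = 3.45 * HB
TS = 3.45 * 186
TS = 641.7 MPa


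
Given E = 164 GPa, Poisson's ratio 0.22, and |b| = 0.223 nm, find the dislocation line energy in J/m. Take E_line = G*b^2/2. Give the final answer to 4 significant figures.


Step 1: G = E / (2*(1+nu))
G = 164 / (2*(1+0.22)) = 67.2131 GPa = 6.72131e+10 Pa
Step 2: E_line = G*b^2/2
b = 0.223 nm = 2.23e-10 m
E_line = 0.5 * 6.72131e+10 * (2.23e-10)^2 = 1.671e-09 J/m


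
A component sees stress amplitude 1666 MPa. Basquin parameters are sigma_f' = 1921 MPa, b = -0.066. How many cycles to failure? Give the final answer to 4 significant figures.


sigma_a = sigma_f' * (2*Nf)^b
2*Nf = (sigma_a / sigma_f')^(1/b)
2*Nf = (1666 / 1921)^(1/-0.066)
2*Nf = 8.65281
Nf = 4.326 cycles


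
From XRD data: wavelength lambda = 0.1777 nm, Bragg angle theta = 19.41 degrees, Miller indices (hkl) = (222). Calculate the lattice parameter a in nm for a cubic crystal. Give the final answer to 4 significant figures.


d = lambda / (2*sin(theta))
d = 0.1777 / (2*sin(19.41 deg))
d = 0.267358 nm
a = d * sqrt(h^2+k^2+l^2) = 0.267358 * sqrt(12)
a = 0.9262 nm


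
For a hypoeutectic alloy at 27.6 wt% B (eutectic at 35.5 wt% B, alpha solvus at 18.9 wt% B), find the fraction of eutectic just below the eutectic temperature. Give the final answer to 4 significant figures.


f_primary = (C_e - C0) / (C_e - C_alpha_max)
f_primary = (35.5 - 27.6) / (35.5 - 18.9)
f_primary = 0.475904
f_eutectic = 1 - 0.475904 = 0.5241


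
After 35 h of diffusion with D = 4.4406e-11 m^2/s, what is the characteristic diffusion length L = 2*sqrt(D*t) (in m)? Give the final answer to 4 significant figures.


t = 35 hr = 126000 s
Diffusion length = 2*sqrt(D*t)
= 2*sqrt(4.4406e-11 * 126000)
= 4.731e-03 m


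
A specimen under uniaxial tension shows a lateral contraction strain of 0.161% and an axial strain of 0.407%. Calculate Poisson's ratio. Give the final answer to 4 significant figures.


nu = -epsilon_lat / epsilon_axial
Lateral strain is contraction (negative), so using magnitudes:
nu = 0.161 / 0.407
nu = 0.3956


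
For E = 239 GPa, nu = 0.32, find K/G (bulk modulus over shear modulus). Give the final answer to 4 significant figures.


G = E / (2*(1+nu))
G = 239 / (2*(1+0.32)) = 90.5303 GPa
K = E / (3*(1-2*nu))
K = 239 / (3*(1-2*0.32)) = 221.296 GPa
K/G = 221.296 / 90.5303 = 2.444


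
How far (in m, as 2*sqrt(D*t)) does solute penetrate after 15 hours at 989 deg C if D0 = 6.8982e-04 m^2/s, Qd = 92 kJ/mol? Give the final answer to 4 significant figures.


Step 1: D = D0 * exp(-Qd/(R*T))
T = 1262.15 K
D = 6.8982e-04 * exp(-92e3 / (8.314 * 1262.15)) = 1.07433e-07 m^2/s
Step 2: L = 2*sqrt(D*t)
t = 15 h = 54000 s
L = 2*sqrt(1.07433e-07 * 54000) = 0.1523 m


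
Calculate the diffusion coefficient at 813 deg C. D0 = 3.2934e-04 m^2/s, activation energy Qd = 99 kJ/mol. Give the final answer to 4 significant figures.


D = D0 * exp(-Qd / (R*T))
T = 1086.15 K
D = 3.2934e-04 * exp(-99e3 / (8.314 * 1086.15))
D = 5.707e-09 m^2/s


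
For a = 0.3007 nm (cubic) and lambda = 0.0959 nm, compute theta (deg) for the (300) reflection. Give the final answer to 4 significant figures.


d = a / sqrt(h^2+k^2+l^2)
d = 0.3007 / sqrt(9) = 0.100233 nm
lambda = 2*d*sin(theta)  =>  sin(theta) = lambda / (2*d)
sin(theta) = 0.0959 / (2 * 0.100233) = 0.478384
theta = 28.58 deg


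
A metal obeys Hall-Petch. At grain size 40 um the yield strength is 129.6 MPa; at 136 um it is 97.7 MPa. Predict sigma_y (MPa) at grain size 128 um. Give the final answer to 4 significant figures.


sigma_y = sigma0 + k / sqrt(d)
1/sqrt(d1) = 1/sqrt(4e-05) = 158.114;  1/sqrt(d2) = 85.7493
k = (sigma1 - sigma2) / (1/sqrt(d1) - 1/sqrt(d2)) = (129.6 - 97.7) / (158.114 - 85.7493) = 0.440823 MPa*m^0.5
sigma0 = sigma1 - k/sqrt(d1) = 129.6 - 0.440823*158.114 = 59.8997 MPa
sigma_y(d3) = 59.8997 + 0.440823 / sqrt(1.28e-04) = 98.86 MPa


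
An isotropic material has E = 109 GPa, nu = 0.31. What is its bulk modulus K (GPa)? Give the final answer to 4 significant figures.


K = E / (3*(1-2*nu))
K = 109 / (3*(1-2*0.31))
K = 95.61 GPa


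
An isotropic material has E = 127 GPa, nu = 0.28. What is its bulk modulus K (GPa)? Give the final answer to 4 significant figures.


K = E / (3*(1-2*nu))
K = 127 / (3*(1-2*0.28))
K = 96.21 GPa


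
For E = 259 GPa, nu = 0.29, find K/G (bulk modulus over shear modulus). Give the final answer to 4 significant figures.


G = E / (2*(1+nu))
G = 259 / (2*(1+0.29)) = 100.388 GPa
K = E / (3*(1-2*nu))
K = 259 / (3*(1-2*0.29)) = 205.556 GPa
K/G = 205.556 / 100.388 = 2.048


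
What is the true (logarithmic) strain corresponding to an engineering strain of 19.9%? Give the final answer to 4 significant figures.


epsilon_true = ln(1 + epsilon_eng)
epsilon_true = ln(1 + 0.199)
epsilon_true = 0.1815


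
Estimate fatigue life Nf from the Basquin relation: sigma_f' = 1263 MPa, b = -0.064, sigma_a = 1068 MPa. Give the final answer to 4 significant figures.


sigma_a = sigma_f' * (2*Nf)^b
2*Nf = (sigma_a / sigma_f')^(1/b)
2*Nf = (1068 / 1263)^(1/-0.064)
2*Nf = 13.7405
Nf = 6.87 cycles


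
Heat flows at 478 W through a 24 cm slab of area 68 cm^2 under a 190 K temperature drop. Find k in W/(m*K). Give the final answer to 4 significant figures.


k = Q*L / (A*dT)
L = 0.24 m, A = 6.8e-03 m^2
k = 478 * 0.24 / (6.8e-03 * 190)
k = 88.79 W/(m*K)


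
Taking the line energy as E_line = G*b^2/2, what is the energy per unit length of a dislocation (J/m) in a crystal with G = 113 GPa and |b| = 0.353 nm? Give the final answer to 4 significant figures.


E = G*b^2/2
b = 0.353 nm = 3.53e-10 m
G = 113 GPa = 1.13e+11 Pa
E = 0.5 * 1.13e+11 * (3.53e-10)^2
E = 7.04e-09 J/m


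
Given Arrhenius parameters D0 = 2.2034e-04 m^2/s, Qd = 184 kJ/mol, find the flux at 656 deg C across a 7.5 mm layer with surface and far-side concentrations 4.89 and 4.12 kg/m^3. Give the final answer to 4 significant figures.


Step 1: D = D0 * exp(-Qd/(R*T))
T = 656 + 273.15 = 929.15 K
D = 2.2034e-04 * exp(-184e3 / (8.314 * 929.15)) = 9.96942e-15 m^2/s
Step 2: J = D * (C1 - C2) / dx
J = 9.96942e-15 * (4.89 - 4.12) / 7.5e-03
J = 1.024e-12 kg/(m^2*s)


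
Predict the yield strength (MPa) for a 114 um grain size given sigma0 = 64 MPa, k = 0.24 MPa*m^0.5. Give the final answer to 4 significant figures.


sigma_y = sigma0 + k / sqrt(d)
d = 114 um = 1.14e-04 m
sigma_y = 64 + 0.24 / sqrt(1.14e-04)
sigma_y = 86.48 MPa


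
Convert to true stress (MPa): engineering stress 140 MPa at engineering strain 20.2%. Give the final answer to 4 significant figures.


sigma_true = sigma_eng * (1 + epsilon_eng)
sigma_true = 140 * (1 + 0.202)
sigma_true = 168.3 MPa


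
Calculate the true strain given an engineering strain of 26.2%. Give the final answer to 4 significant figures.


epsilon_true = ln(1 + epsilon_eng)
epsilon_true = ln(1 + 0.262)
epsilon_true = 0.2327


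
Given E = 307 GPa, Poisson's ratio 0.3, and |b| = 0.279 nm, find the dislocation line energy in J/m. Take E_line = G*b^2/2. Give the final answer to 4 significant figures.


Step 1: G = E / (2*(1+nu))
G = 307 / (2*(1+0.3)) = 118.077 GPa = 1.18077e+11 Pa
Step 2: E_line = G*b^2/2
b = 0.279 nm = 2.79e-10 m
E_line = 0.5 * 1.18077e+11 * (2.79e-10)^2 = 4.596e-09 J/m


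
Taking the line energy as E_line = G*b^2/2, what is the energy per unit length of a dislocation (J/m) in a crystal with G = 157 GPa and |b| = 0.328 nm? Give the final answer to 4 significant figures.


E = G*b^2/2
b = 0.328 nm = 3.28e-10 m
G = 157 GPa = 1.57e+11 Pa
E = 0.5 * 1.57e+11 * (3.28e-10)^2
E = 8.445e-09 J/m


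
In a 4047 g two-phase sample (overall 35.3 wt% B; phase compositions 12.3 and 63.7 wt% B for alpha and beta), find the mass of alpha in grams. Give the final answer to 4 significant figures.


f_alpha = (C_beta - C0) / (C_beta - C_alpha)
f_alpha = (63.7 - 35.3) / (63.7 - 12.3) = 0.552529
m_alpha = f_alpha * m_total = 0.552529 * 4047 = 2236 g


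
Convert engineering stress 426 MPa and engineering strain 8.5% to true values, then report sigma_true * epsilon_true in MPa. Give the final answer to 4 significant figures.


sigma_true = sigma_eng * (1 + epsilon_eng)
sigma_true = 426 * (1 + 0.085) = 462.21 MPa
epsilon_true = ln(1 + epsilon_eng)
epsilon_true = ln(1 + 0.085) = 0.08158
sigma_true * epsilon_true = 462.21 * 0.08158 = 37.71 MPa


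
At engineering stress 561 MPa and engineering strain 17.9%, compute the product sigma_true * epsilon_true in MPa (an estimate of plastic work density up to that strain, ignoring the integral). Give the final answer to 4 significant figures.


sigma_true = sigma_eng * (1 + epsilon_eng)
sigma_true = 561 * (1 + 0.179) = 661.419 MPa
epsilon_true = ln(1 + epsilon_eng)
epsilon_true = ln(1 + 0.179) = 0.164667
sigma_true * epsilon_true = 661.419 * 0.164667 = 108.9 MPa


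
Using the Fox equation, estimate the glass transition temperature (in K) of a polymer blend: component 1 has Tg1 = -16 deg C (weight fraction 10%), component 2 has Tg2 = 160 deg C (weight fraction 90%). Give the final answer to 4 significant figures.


1/Tg = w1/Tg1 + w2/Tg2 (in Kelvin)
Tg1 = 257.15 K, Tg2 = 433.15 K
1/Tg = 0.1/257.15 + 0.9/433.15
Tg = 405.4 K


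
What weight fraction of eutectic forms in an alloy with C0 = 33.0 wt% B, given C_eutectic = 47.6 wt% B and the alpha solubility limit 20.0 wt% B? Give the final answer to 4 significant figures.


f_primary = (C_e - C0) / (C_e - C_alpha_max)
f_primary = (47.6 - 33.0) / (47.6 - 20.0)
f_primary = 0.528986
f_eutectic = 1 - 0.528986 = 0.471
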